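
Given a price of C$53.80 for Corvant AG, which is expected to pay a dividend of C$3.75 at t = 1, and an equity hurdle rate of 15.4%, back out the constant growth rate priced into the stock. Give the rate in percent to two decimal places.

8.43%

From P₀ = D₁/(r − g), the implied growth is g = r − D₁/P₀.
g = 0.154 − 3.75/53.80 = 0.154 − 0.06970 = 0.08430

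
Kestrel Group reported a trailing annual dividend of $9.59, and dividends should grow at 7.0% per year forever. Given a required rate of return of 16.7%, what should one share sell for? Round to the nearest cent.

$105.79

Gordon growth model: P₀ = D₁/(r − g). D₁ = 9.59 × (1 + 0.07) = 10.2613.
P₀ = 10.2613 / (0.167 − 0.07) = 10.2613 / 0.097 = 105.7866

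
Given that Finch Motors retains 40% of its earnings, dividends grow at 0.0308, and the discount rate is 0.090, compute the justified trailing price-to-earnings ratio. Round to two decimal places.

Payout ratio b = 1 − 0.40 = 0.60.
Justified trailing P/E = b(1+g)/(r−g) = 0.60×(1+0.0308)/(0.09−0.0308) = 10.4473

10.45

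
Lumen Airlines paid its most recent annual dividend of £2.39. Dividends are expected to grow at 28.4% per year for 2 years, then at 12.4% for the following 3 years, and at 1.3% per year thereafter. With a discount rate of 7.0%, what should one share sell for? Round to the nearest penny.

Three-stage DDM. Project D₁…D_5; terminal Gordon value at t=5 with g = 0.013; discount at r = 0.07.
D_1 = 3.0688
D_2 = 3.9403
D_3 = 4.4289
D_4 = 4.9781
D_5 = 5.5953
TV_5 = 5.6681/(0.07−0.013) = 99.4401
P₀ = Σ Dₜ/(1+r)ᵗ + TV_5/(1+r)^5 = 88.6114

£88.61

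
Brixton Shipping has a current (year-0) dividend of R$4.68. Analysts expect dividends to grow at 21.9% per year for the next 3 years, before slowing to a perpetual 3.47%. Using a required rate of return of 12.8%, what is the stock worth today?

Two-stage DDM. Project D₁…D_3 at 0.219, terminal growth 0.0347, discount at r = 0.128.
D_1 = 5.7049
D_2 = 6.9543
D_3 = 8.4773
Terminal value at t=3: TV = D_4/(r−g) = 8.7715/(0.128−0.0347) = 94.0134
P₀ = 5.7049/(1+0.128)^1 + 6.9543/(1+0.128)^2 + 8.4773/(1+0.128)^3 + 94.0134/(1+0.128)^3 = 81.9328

R$81.93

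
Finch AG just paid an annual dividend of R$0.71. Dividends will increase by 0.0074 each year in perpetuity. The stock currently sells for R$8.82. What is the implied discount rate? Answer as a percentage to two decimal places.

Rearranging the constant-growth DDM: r = D₁/P₀ + g.
D₁ = 0.71 × (1 + 0.0074) = 0.7153.
r = 0.7153 / 8.82 + 0.0074 = 0.08109 + 0.0074 = 0.08849

8.85%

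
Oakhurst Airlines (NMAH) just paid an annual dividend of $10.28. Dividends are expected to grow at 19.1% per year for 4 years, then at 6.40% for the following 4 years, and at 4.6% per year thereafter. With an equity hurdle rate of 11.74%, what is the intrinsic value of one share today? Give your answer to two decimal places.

$255.18

Three-stage DDM. Project D₁…D_8; terminal Gordon value at t=8 with g = 0.046; discount at r = 0.1174.
D_1 = 12.2435
D_2 = 14.5820
D_3 = 17.3671
D_4 = 20.6843
D_5 = 22.0081
D_6 = 23.4166
D_7 = 24.9152
D_8 = 26.5098
TV_8 = 27.7293/(0.1174−0.046) = 388.3651
P₀ = Σ Dₜ/(1+r)ᵗ + TV_8/(1+r)^8 = 255.1770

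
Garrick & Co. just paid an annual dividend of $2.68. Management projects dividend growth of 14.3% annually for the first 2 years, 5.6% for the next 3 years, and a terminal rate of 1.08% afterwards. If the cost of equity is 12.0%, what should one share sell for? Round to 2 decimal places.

Three-stage DDM. Project D₁…D_5; terminal Gordon value at t=5 with g = 0.0108; discount at r = 0.12.
D_1 = 3.0632
D_2 = 3.5013
D_3 = 3.6974
D_4 = 3.9044
D_5 = 4.1231
TV_5 = 4.1676/(0.12−0.0108) = 38.1647
P₀ = Σ Dₜ/(1+r)ᵗ + TV_5/(1+r)^5 = 34.6345

$34.63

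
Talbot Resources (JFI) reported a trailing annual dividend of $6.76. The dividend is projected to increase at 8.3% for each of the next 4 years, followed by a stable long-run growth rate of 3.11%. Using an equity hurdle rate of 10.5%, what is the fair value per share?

$112.75

Two-stage DDM. Project D₁…D_4 at 0.083, terminal growth 0.0311, discount at r = 0.105.
D_1 = 7.3211
D_2 = 7.9287
D_3 = 8.5868
D_4 = 9.2995
Terminal value at t=4: TV = D_5/(r−g) = 9.5887/(0.105−0.0311) = 129.7528
P₀ = 7.3211/(1+0.105)^1 + 7.9287/(1+0.105)^2 + 8.5868/(1+0.105)^3 + 9.2995/(1+0.105)^4 + 129.7528/(1+0.105)^4 = 112.7504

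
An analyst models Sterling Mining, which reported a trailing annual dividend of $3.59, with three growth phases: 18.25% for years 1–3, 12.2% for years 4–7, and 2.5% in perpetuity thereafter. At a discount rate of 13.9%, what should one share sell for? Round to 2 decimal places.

Three-stage DDM. Project D₁…D_7; terminal Gordon value at t=7 with g = 0.025; discount at r = 0.139.
D_1 = 4.2452
D_2 = 5.0199
D_3 = 5.9361
D_4 = 6.6603
D_5 = 7.4728
D_6 = 8.3845
D_7 = 9.4074
TV_7 = 9.6426/(0.139−0.025) = 84.5840
P₀ = Σ Dₜ/(1+r)ᵗ + TV_7/(1+r)^7 = 61.1032

$61.10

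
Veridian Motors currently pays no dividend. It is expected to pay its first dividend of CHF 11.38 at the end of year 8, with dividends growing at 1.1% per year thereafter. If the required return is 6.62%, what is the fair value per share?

CHF 131.62

Deferred-dividend DDM. At t=7 the remaining stream is a growing perpetuity with first payment D_8 = 11.38.
V_7 = D_8/(r−g) = 11.38/(0.0662−0.011) = 206.1594
P₀ = V_7/(1+r)^7 = 206.1594/(1+0.0662)^7 = 131.6232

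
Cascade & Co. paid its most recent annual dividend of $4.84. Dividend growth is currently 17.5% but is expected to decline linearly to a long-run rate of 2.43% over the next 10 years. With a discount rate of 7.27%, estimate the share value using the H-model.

$177.78

H-model: P₀ = D₀[(1+g_L) + H(g_S−g_L)]/(r−g_L), with H = 10/2 = 5.
P₀ = 4.84 × [(1+0.0243) + 5×(0.175−0.0243)] / (0.0727−0.0243)
   = 4.84 × 1.7778 / 0.0484 = 177.7800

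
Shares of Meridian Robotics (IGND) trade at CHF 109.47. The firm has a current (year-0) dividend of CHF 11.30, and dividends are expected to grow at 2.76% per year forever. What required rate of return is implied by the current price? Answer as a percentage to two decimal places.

13.37%

Rearranging the constant-growth DDM: r = D₁/P₀ + g.
D₁ = 11.30 × (1 + 0.0276) = 11.6119.
r = 11.6119 / 109.47 + 0.0276 = 0.10607 + 0.0276 = 0.13367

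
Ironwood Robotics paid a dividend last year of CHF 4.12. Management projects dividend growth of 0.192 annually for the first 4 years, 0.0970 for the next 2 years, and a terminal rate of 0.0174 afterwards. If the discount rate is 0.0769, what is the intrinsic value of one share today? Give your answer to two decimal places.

CHF 143.83

Three-stage DDM. Project D₁…D_6; terminal Gordon value at t=6 with g = 0.0174; discount at r = 0.0769.
D_1 = 4.9110
D_2 = 5.8540
D_3 = 6.9779
D_4 = 8.3177
D_5 = 9.1245
D_6 = 10.0096
TV_6 = 10.1837/(0.0769−0.0174) = 171.1553
P₀ = Σ Dₜ/(1+r)ᵗ + TV_6/(1+r)^6 = 143.8304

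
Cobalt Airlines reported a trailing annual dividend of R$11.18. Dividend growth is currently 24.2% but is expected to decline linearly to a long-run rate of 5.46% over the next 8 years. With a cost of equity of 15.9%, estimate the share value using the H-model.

H-model: P₀ = D₀[(1+g_L) + H(g_S−g_L)]/(r−g_L), with H = 8/2 = 4.
P₀ = 11.18 × [(1+0.0546) + 4×(0.242−0.0546)] / (0.159−0.0546)
   = 11.18 × 1.8042 / 0.1044 = 193.2084

R$193.21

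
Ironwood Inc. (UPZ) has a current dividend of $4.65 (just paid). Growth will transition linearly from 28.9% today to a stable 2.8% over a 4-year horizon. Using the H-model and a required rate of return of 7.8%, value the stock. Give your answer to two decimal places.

H-model: P₀ = D₀[(1+g_L) + H(g_S−g_L)]/(r−g_L), with H = 4/2 = 2.
P₀ = 4.65 × [(1+0.028) + 2×(0.289−0.028)] / (0.078−0.028)
   = 4.65 × 1.5500 / 0.05 = 144.1500

$144.15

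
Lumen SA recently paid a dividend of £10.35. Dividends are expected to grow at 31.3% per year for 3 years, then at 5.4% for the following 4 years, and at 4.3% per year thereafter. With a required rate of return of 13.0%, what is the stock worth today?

£244.31

Three-stage DDM. Project D₁…D_7; terminal Gordon value at t=7 with g = 0.043; discount at r = 0.13.
D_1 = 13.5895
D_2 = 17.8431
D_3 = 23.4280
D_4 = 24.6931
D_5 = 26.0265
D_6 = 27.4319
D_7 = 28.9133
TV_7 = 30.1565/(0.13−0.043) = 346.6267
P₀ = Σ Dₜ/(1+r)ᵗ + TV_7/(1+r)^7 = 244.3108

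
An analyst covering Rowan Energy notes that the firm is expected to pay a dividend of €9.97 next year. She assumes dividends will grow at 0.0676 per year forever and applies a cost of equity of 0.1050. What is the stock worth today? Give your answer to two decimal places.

Gordon growth model: P₀ = D₁/(r − g), with D₁ = 9.97 given directly.
P₀ = 9.9700 / (0.105 − 0.0676) = 9.9700 / 0.0374 = 266.5775

€266.58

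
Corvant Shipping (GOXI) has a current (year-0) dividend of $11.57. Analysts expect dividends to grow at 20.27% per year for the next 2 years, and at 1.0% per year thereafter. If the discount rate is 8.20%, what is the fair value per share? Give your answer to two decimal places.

Two-stage DDM. Project D₁…D_2 at 0.2027, terminal growth 0.01, discount at r = 0.082.
D_1 = 13.9152
D_2 = 16.7359
Terminal value at t=2: TV = D_3/(r−g) = 16.9032/(0.082−0.01) = 234.7669
P₀ = 13.9152/(1+0.082)^1 + 16.7359/(1+0.082)^2 + 234.7669/(1+0.082)^2 = 227.6873

$227.69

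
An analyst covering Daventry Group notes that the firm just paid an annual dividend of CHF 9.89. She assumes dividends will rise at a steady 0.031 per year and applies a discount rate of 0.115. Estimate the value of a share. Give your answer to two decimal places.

CHF 121.39

Gordon growth model: P₀ = D₁/(r − g). D₁ = 9.89 × (1 + 0.031) = 10.1966.
P₀ = 10.1966 / (0.115 − 0.031) = 10.1966 / 0.084 = 121.3880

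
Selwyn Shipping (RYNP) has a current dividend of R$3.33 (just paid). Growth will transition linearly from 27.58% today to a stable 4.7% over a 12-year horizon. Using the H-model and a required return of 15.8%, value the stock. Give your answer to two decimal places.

H-model: P₀ = D₀[(1+g_L) + H(g_S−g_L)]/(r−g_L), with H = 12/2 = 6.
P₀ = 3.33 × [(1+0.047) + 6×(0.2758−0.047)] / (0.158−0.047)
   = 3.33 × 2.4198 / 0.111 = 72.5940

R$72.59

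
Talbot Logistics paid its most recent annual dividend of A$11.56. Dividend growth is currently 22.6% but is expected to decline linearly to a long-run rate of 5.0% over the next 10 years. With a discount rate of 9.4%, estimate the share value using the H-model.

H-model: P₀ = D₀[(1+g_L) + H(g_S−g_L)]/(r−g_L), with H = 10/2 = 5.
P₀ = 11.56 × [(1+0.05) + 5×(0.226−0.05)] / (0.094−0.05)
   = 11.56 × 1.9300 / 0.044 = 507.0636

A$507.06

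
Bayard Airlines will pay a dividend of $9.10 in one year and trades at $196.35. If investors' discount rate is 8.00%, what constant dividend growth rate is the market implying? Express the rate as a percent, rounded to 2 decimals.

From P₀ = D₁/(r − g), the implied growth is g = r − D₁/P₀.
g = 0.08 − 9.10/196.35 = 0.08 − 0.04635 = 0.03365

3.37%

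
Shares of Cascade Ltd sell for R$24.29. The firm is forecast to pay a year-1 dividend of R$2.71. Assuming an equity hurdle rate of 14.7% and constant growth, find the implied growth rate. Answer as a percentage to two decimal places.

From P₀ = D₁/(r − g), the implied growth is g = r − D₁/P₀.
g = 0.147 − 2.71/24.29 = 0.147 − 0.11157 = 0.03543

3.54%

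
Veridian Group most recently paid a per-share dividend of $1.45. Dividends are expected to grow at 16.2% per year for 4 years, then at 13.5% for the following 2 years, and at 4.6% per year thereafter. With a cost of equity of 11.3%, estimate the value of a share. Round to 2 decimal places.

Three-stage DDM. Project D₁…D_6; terminal Gordon value at t=6 with g = 0.046; discount at r = 0.113.
D_1 = 1.6849
D_2 = 1.9579
D_3 = 2.2750
D_4 = 2.6436
D_5 = 3.0005
D_6 = 3.4055
TV_6 = 3.5622/(0.113−0.046) = 53.1669
P₀ = Σ Dₜ/(1+r)ᵗ + TV_6/(1+r)^6 = 37.9839

$37.98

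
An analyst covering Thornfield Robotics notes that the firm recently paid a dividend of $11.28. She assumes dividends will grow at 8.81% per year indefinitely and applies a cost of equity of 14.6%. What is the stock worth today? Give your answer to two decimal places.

$211.98

Gordon growth model: P₀ = D₁/(r − g). D₁ = 11.28 × (1 + 0.0881) = 12.2738.
P₀ = 12.2738 / (0.146 − 0.0881) = 12.2738 / 0.0579 = 211.9822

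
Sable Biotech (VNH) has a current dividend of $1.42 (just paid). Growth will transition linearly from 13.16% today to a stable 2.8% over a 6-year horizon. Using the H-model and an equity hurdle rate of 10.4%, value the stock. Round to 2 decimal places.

$25.01

H-model: P₀ = D₀[(1+g_L) + H(g_S−g_L)]/(r−g_L), with H = 6/2 = 3.
P₀ = 1.42 × [(1+0.028) + 3×(0.1316−0.028)] / (0.104−0.028)
   = 1.42 × 1.3388 / 0.076 = 25.0144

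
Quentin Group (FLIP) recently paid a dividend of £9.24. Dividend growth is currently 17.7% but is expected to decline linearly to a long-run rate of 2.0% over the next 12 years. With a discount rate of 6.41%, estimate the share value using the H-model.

£411.09

H-model: P₀ = D₀[(1+g_L) + H(g_S−g_L)]/(r−g_L), with H = 12/2 = 6.
P₀ = 9.24 × [(1+0.02) + 6×(0.177−0.02)] / (0.0641−0.02)
   = 9.24 × 1.9620 / 0.0441 = 411.0857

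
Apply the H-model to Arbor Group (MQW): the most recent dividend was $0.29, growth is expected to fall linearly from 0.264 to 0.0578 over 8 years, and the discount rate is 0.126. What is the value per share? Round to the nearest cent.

$8.01

H-model: P₀ = D₀[(1+g_L) + H(g_S−g_L)]/(r−g_L), with H = 8/2 = 4.
P₀ = 0.29 × [(1+0.0578) + 4×(0.264−0.0578)] / (0.126−0.0578)
   = 0.29 × 1.8826 / 0.0682 = 8.0052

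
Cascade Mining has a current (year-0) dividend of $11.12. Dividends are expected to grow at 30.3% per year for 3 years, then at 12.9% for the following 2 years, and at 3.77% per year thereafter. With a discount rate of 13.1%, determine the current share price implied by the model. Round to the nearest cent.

Three-stage DDM. Project D₁…D_5; terminal Gordon value at t=5 with g = 0.0377; discount at r = 0.131.
D_1 = 14.4894
D_2 = 18.8796
D_3 = 24.6002
D_4 = 27.7736
D_5 = 31.3564
TV_5 = 32.5385/(0.131−0.0377) = 348.7515
P₀ = Σ Dₜ/(1+r)ᵗ + TV_5/(1+r)^5 = 266.9452

$266.95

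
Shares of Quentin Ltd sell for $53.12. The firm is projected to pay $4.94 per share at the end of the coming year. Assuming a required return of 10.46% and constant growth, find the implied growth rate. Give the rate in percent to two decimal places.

1.16%

From P₀ = D₁/(r − g), the implied growth is g = r − D₁/P₀.
g = 0.1046 − 4.94/53.12 = 0.1046 − 0.09300 = 0.01160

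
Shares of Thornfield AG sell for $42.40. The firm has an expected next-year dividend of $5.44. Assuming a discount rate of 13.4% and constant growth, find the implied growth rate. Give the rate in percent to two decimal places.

From P₀ = D₁/(r − g), the implied growth is g = r − D₁/P₀.
g = 0.134 − 5.44/42.40 = 0.134 − 0.12830 = 0.00570

0.57%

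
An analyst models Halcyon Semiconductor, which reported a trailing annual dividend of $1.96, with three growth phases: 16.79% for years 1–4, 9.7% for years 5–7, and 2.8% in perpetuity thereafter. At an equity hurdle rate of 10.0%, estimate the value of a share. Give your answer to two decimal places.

$51.83

Three-stage DDM. Project D₁…D_7; terminal Gordon value at t=7 with g = 0.028; discount at r = 0.1.
D_1 = 2.2891
D_2 = 2.6734
D_3 = 3.1223
D_4 = 3.6465
D_5 = 4.0002
D_6 = 4.3883
D_7 = 4.8139
TV_7 = 4.9487/(0.1−0.028) = 68.7320
P₀ = Σ Dₜ/(1+r)ᵗ + TV_7/(1+r)^7 = 51.8285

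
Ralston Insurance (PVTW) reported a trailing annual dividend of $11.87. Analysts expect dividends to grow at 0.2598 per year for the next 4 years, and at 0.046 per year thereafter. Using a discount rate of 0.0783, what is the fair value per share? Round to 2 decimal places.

$787.30

Two-stage DDM. Project D₁…D_4 at 0.2598, terminal growth 0.046, discount at r = 0.0783.
D_1 = 14.9538
D_2 = 18.8388
D_3 = 23.7332
D_4 = 29.8990
Terminal value at t=4: TV = D_5/(r−g) = 31.2744/(0.0783−0.046) = 968.2473
P₀ = 14.9538/(1+0.0783)^1 + 18.8388/(1+0.0783)^2 + 23.7332/(1+0.0783)^3 + 29.8990/(1+0.0783)^4 + 968.2473/(1+0.0783)^4 = 787.3046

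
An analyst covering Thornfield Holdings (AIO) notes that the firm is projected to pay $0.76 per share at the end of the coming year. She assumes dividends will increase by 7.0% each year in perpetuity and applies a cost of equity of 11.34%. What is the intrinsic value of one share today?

$17.51

Gordon growth model: P₀ = D₁/(r − g), with D₁ = 0.76 given directly.
P₀ = 0.7600 / (0.1134 − 0.07) = 0.7600 / 0.0434 = 17.5115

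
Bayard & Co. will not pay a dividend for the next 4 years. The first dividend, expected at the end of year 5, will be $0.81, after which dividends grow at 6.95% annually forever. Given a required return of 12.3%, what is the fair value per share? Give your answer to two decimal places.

Deferred-dividend DDM. At t=4 the remaining stream is a growing perpetuity with first payment D_5 = 0.81.
V_4 = D_5/(r−g) = 0.81/(0.123−0.0695) = 15.1402
P₀ = V_4/(1+r)^4 = 15.1402/(1+0.123)^4 = 9.5195

$9.52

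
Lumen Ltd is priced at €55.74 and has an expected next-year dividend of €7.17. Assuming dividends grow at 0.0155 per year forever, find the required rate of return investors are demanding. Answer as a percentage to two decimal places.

14.41%

Rearranging the constant-growth DDM: r = D₁/P₀ + g.
r = 7.1700 / 55.74 + 0.0155 = 0.12863 + 0.0155 = 0.14413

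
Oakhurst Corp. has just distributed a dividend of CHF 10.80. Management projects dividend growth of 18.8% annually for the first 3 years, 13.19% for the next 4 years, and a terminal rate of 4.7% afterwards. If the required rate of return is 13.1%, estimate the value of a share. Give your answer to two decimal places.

Three-stage DDM. Project D₁…D_7; terminal Gordon value at t=7 with g = 0.047; discount at r = 0.131.
D_1 = 12.8304
D_2 = 15.2425
D_3 = 18.1081
D_4 = 20.4966
D_5 = 23.2001
D_6 = 26.2602
D_7 = 29.7239
TV_7 = 31.1209/(0.131−0.047) = 370.4868
P₀ = Σ Dₜ/(1+r)ᵗ + TV_7/(1+r)^7 = 242.4501

CHF 242.45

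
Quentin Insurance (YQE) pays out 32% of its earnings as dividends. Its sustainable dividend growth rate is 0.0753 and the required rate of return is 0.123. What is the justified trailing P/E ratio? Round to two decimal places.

7.21

Justified trailing P/E = b(1+g)/(r−g) = 0.32×(1+0.0753)/(0.123−0.0753) = 7.2138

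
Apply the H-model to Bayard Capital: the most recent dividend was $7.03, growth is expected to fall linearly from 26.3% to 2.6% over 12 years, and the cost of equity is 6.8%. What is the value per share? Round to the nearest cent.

$409.75

H-model: P₀ = D₀[(1+g_L) + H(g_S−g_L)]/(r−g_L), with H = 12/2 = 6.
P₀ = 7.03 × [(1+0.026) + 6×(0.263−0.026)] / (0.068−0.026)
   = 7.03 × 2.4480 / 0.042 = 409.7486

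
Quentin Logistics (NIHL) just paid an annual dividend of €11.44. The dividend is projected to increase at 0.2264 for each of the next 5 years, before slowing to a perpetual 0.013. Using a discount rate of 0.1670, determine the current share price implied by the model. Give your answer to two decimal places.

Two-stage DDM. Project D₁…D_5 at 0.2264, terminal growth 0.013, discount at r = 0.167.
D_1 = 14.0300
D_2 = 17.2064
D_3 = 21.1019
D_4 = 25.8794
D_5 = 31.7385
Terminal value at t=5: TV = D_6/(r−g) = 32.1511/(0.167−0.013) = 208.7735
P₀ = 14.0300/(1+0.167)^1 + 17.2064/(1+0.167)^2 + 21.1019/(1+0.167)^3 + 25.8794/(1+0.167)^4 + 31.7385/(1+0.167)^5 + 208.7735/(1+0.167)^5 = 163.0045

€163.00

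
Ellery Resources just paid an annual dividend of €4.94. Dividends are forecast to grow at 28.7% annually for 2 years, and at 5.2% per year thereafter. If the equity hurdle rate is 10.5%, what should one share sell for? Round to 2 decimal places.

€145.47

Two-stage DDM. Project D₁…D_2 at 0.287, terminal growth 0.052, discount at r = 0.105.
D_1 = 6.3578
D_2 = 8.1825
Terminal value at t=2: TV = D_3/(r−g) = 8.6080/(0.105−0.052) = 162.4142
P₀ = 6.3578/(1+0.105)^1 + 8.1825/(1+0.105)^2 + 162.4142/(1+0.105)^2 = 145.4696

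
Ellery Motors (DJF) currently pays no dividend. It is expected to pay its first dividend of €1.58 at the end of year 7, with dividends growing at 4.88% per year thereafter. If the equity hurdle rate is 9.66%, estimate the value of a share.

€19.01

Deferred-dividend DDM. At t=6 the remaining stream is a growing perpetuity with first payment D_7 = 1.58.
V_6 = D_7/(r−g) = 1.58/(0.0966−0.0488) = 33.0544
P₀ = V_6/(1+r)^6 = 33.0544/(1+0.0966)^6 = 19.0081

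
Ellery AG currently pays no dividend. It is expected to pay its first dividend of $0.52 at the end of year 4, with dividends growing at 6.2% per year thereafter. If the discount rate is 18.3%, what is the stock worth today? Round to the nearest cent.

Deferred-dividend DDM. At t=3 the remaining stream is a growing perpetuity with first payment D_4 = 0.52.
V_3 = D_4/(r−g) = 0.52/(0.183−0.062) = 4.2975
P₀ = V_3/(1+r)^3 = 4.2975/(1+0.183)^3 = 2.5958

$2.60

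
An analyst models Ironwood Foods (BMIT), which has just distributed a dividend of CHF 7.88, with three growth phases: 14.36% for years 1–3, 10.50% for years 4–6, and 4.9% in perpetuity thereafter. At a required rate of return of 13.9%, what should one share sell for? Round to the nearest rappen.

CHF 131.24

Three-stage DDM. Project D₁…D_6; terminal Gordon value at t=6 with g = 0.049; discount at r = 0.139.
D_1 = 9.0116
D_2 = 10.3056
D_3 = 11.7855
D_4 = 13.0230
D_5 = 14.3904
D_6 = 15.9014
TV_6 = 16.6806/(0.139−0.049) = 185.3397
P₀ = Σ Dₜ/(1+r)ᵗ + TV_6/(1+r)^6 = 131.2428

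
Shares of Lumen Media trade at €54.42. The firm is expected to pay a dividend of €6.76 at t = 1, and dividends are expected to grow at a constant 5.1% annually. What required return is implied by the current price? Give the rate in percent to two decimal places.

Rearranging the constant-growth DDM: r = D₁/P₀ + g.
r = 6.7600 / 54.42 + 0.051 = 0.12422 + 0.051 = 0.17522

17.52%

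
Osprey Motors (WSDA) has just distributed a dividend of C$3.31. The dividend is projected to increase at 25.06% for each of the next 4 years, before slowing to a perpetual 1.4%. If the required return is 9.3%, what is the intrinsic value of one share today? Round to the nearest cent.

C$91.57

Two-stage DDM. Project D₁…D_4 at 0.2506, terminal growth 0.014, discount at r = 0.093.
D_1 = 4.1395
D_2 = 5.1768
D_3 = 6.4742
D_4 = 8.0966
Terminal value at t=4: TV = D_5/(r−g) = 8.2099/(0.093−0.014) = 103.9232
P₀ = 4.1395/(1+0.093)^1 + 5.1768/(1+0.093)^2 + 6.4742/(1+0.093)^3 + 8.0966/(1+0.093)^4 + 103.9232/(1+0.093)^4 = 91.5688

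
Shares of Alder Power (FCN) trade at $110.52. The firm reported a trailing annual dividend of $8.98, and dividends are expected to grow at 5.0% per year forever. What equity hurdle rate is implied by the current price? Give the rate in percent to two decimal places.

13.53%

Rearranging the constant-growth DDM: r = D₁/P₀ + g.
D₁ = 8.98 × (1 + 0.05) = 9.4290.
r = 9.4290 / 110.52 + 0.05 = 0.08531 + 0.05 = 0.13531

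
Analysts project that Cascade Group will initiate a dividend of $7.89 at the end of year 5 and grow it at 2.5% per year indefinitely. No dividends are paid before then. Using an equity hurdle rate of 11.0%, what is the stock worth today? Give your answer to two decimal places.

Deferred-dividend DDM. At t=4 the remaining stream is a growing perpetuity with first payment D_5 = 7.89.
V_4 = D_5/(r−g) = 7.89/(0.11−0.025) = 92.8235
P₀ = V_4/(1+r)^4 = 92.8235/(1+0.11)^4 = 61.1457

$61.15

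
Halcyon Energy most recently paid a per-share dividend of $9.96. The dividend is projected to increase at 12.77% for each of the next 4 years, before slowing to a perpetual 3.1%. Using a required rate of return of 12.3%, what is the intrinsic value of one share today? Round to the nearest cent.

Two-stage DDM. Project D₁…D_4 at 0.1277, terminal growth 0.031, discount at r = 0.123.
D_1 = 11.2319
D_2 = 12.6662
D_3 = 14.2837
D_4 = 16.1077
Terminal value at t=4: TV = D_5/(r−g) = 16.6070/(0.123−0.031) = 180.5113
P₀ = 11.2319/(1+0.123)^1 + 12.6662/(1+0.123)^2 + 14.2837/(1+0.123)^3 + 16.1077/(1+0.123)^4 + 180.5113/(1+0.123)^4 = 153.7559

$153.76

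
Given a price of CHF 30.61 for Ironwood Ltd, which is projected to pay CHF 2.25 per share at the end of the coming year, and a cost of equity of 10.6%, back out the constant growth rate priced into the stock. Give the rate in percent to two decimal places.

3.25%

From P₀ = D₁/(r − g), the implied growth is g = r − D₁/P₀.
g = 0.106 − 2.25/30.61 = 0.106 − 0.07351 = 0.03249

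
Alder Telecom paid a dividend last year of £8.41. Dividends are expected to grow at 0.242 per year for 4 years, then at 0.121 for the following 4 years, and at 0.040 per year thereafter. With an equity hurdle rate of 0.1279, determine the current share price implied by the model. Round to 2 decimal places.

Three-stage DDM. Project D₁…D_8; terminal Gordon value at t=8 with g = 0.04; discount at r = 0.1279.
D_1 = 10.4452
D_2 = 12.9730
D_3 = 16.1124
D_4 = 20.0116
D_5 = 22.4330
D_6 = 25.1474
D_7 = 28.1903
D_8 = 31.6013
TV_8 = 32.8653/(0.1279−0.04) = 373.8947
P₀ = Σ Dₜ/(1+r)ᵗ + TV_8/(1+r)^8 = 234.5143

£234.51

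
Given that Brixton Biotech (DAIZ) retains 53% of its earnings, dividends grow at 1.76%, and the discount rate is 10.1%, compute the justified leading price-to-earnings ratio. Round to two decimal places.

5.64

Payout ratio b = 1 − 0.53 = 0.47.
Justified leading P/E = b/(r−g) = 0.47/(0.101−0.0176) = 5.6355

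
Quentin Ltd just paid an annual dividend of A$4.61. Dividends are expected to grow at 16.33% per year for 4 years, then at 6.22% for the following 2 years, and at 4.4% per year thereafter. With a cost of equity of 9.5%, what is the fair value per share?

A$145.84

Three-stage DDM. Project D₁…D_6; terminal Gordon value at t=6 with g = 0.044; discount at r = 0.095.
D_1 = 5.3628
D_2 = 6.2386
D_3 = 7.2573
D_4 = 8.4424
D_5 = 8.9676
D_6 = 9.5253
TV_6 = 9.9445/(0.095−0.044) = 194.9893
P₀ = Σ Dₜ/(1+r)ᵗ + TV_6/(1+r)^6 = 145.8392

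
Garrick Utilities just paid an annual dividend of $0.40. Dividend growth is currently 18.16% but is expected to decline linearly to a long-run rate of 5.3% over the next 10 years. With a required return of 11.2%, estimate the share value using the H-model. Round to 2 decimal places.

$11.50

H-model: P₀ = D₀[(1+g_L) + H(g_S−g_L)]/(r−g_L), with H = 10/2 = 5.
P₀ = 0.40 × [(1+0.053) + 5×(0.1816−0.053)] / (0.112−0.053)
   = 0.40 × 1.6960 / 0.059 = 11.4983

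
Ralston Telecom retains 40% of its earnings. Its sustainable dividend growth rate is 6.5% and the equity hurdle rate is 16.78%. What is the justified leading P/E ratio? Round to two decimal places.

5.84

Payout ratio b = 1 − 0.40 = 0.60.
Justified leading P/E = b/(r−g) = 0.60/(0.1678−0.065) = 5.8366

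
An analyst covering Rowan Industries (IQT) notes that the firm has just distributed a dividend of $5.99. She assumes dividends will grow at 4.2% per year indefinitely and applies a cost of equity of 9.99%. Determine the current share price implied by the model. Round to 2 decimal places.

Gordon growth model: P₀ = D₁/(r − g). D₁ = 5.99 × (1 + 0.042) = 6.2416.
P₀ = 6.2416 / (0.0999 − 0.042) = 6.2416 / 0.0579 = 107.7993

$107.80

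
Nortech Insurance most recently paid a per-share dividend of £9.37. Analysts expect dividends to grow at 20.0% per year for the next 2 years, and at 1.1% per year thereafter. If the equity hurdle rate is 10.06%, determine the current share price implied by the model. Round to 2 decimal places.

Two-stage DDM. Project D₁…D_2 at 0.2, terminal growth 0.011, discount at r = 0.1006.
D_1 = 11.2440
D_2 = 13.4928
Terminal value at t=2: TV = D_3/(r−g) = 13.6412/(0.1006−0.011) = 152.2458
P₀ = 11.2440/(1+0.1006)^1 + 13.4928/(1+0.1006)^2 + 152.2458/(1+0.1006)^2 = 147.0410

£147.04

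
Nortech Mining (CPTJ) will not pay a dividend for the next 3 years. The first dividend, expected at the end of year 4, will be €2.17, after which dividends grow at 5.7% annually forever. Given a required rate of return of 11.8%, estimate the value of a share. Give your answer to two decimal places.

Deferred-dividend DDM. At t=3 the remaining stream is a growing perpetuity with first payment D_4 = 2.17.
V_3 = D_4/(r−g) = 2.17/(0.118−0.057) = 35.5738
P₀ = V_3/(1+r)^3 = 35.5738/(1+0.118)^3 = 25.4568

€25.46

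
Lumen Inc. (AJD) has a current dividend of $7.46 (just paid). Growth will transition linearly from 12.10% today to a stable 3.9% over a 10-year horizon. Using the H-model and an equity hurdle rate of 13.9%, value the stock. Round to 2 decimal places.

$108.10

H-model: P₀ = D₀[(1+g_L) + H(g_S−g_L)]/(r−g_L), with H = 10/2 = 5.
P₀ = 7.46 × [(1+0.039) + 5×(0.121−0.039)] / (0.139−0.039)
   = 7.46 × 1.4490 / 0.1 = 108.0954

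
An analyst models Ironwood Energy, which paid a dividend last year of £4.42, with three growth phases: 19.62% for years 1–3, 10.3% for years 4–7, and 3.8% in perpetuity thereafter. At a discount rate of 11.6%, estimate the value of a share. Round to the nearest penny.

Three-stage DDM. Project D₁…D_7; terminal Gordon value at t=7 with g = 0.038; discount at r = 0.116.
D_1 = 5.2872
D_2 = 6.3246
D_3 = 7.5654
D_4 = 8.3447
D_5 = 9.2042
D_6 = 10.1522
D_7 = 11.1979
TV_7 = 11.6234/(0.116−0.038) = 149.0179
P₀ = Σ Dₜ/(1+r)ᵗ + TV_7/(1+r)^7 = 105.5219

£105.52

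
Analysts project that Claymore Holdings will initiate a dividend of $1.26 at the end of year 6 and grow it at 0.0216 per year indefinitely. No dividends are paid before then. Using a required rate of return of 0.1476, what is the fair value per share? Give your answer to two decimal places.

Deferred-dividend DDM. At t=5 the remaining stream is a growing perpetuity with first payment D_6 = 1.26.
V_5 = D_6/(r−g) = 1.26/(0.1476−0.0216) = 10.0000
P₀ = V_5/(1+r)^5 = 10.0000/(1+0.1476)^5 = 5.0240

$5.02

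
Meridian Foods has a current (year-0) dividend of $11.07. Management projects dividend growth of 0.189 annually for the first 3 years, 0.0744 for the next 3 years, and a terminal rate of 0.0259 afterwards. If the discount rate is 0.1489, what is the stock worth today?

Three-stage DDM. Project D₁…D_6; terminal Gordon value at t=6 with g = 0.0259; discount at r = 0.1489.
D_1 = 13.1622
D_2 = 15.6499
D_3 = 18.6077
D_4 = 19.9921
D_5 = 21.4796
D_6 = 23.0776
TV_6 = 23.6753/(0.1489−0.0259) = 192.4824
P₀ = Σ Dₜ/(1+r)ᵗ + TV_6/(1+r)^6 = 151.5166

$151.52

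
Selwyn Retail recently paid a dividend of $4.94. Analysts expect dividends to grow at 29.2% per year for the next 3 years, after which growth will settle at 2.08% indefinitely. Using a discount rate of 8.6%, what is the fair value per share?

Two-stage DDM. Project D₁…D_3 at 0.292, terminal growth 0.0208, discount at r = 0.086.
D_1 = 6.3825
D_2 = 8.2462
D_3 = 10.6540
Terminal value at t=3: TV = D_4/(r−g) = 10.8756/(0.086−0.0208) = 166.8044
P₀ = 6.3825/(1+0.086)^1 + 8.2462/(1+0.086)^2 + 10.6540/(1+0.086)^3 + 166.8044/(1+0.086)^3 = 151.4191

$151.42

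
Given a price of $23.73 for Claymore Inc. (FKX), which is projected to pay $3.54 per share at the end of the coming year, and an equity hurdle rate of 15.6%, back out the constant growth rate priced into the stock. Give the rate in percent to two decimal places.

From P₀ = D₁/(r − g), the implied growth is g = r − D₁/P₀.
g = 0.156 − 3.54/23.73 = 0.156 − 0.14918 = 0.00682

0.68%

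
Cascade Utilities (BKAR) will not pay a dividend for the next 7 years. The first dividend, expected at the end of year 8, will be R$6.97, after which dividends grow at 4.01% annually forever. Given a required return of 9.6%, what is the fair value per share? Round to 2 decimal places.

Deferred-dividend DDM. At t=7 the remaining stream is a growing perpetuity with first payment D_8 = 6.97.
V_7 = D_8/(r−g) = 6.97/(0.096−0.0401) = 124.6869
P₀ = V_7/(1+r)^7 = 124.6869/(1+0.096)^7 = 65.6368

R$65.64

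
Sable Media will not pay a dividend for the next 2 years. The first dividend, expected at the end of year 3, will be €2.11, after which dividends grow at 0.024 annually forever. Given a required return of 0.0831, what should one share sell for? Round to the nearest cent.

€30.43

Deferred-dividend DDM. At t=2 the remaining stream is a growing perpetuity with first payment D_3 = 2.11.
V_2 = D_3/(r−g) = 2.11/(0.0831−0.024) = 35.7022
P₀ = V_2/(1+r)^2 = 35.7022/(1+0.0831)^2 = 30.4339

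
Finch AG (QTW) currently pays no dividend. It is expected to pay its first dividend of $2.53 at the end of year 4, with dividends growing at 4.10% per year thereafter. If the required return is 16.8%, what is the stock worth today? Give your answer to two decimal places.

$12.50

Deferred-dividend DDM. At t=3 the remaining stream is a growing perpetuity with first payment D_4 = 2.53.
V_3 = D_4/(r−g) = 2.53/(0.168−0.041) = 19.9213
P₀ = V_3/(1+r)^3 = 19.9213/(1+0.168)^3 = 12.5023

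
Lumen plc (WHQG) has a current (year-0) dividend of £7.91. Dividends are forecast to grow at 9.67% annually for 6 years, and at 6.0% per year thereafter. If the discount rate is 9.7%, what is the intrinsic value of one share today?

Two-stage DDM. Project D₁…D_6 at 0.0967, terminal growth 0.06, discount at r = 0.097.
D_1 = 8.6749
D_2 = 9.5138
D_3 = 10.4337
D_4 = 11.4427
D_5 = 12.5492
D_6 = 13.7627
Terminal value at t=6: TV = D_7/(r−g) = 14.5885/(0.097−0.06) = 394.2827
P₀ = 8.6749/(1+0.097)^1 + 9.5138/(1+0.097)^2 + 10.4337/(1+0.097)^3 + 11.4427/(1+0.097)^4 + 12.5492/(1+0.097)^5 + 13.7627/(1+0.097)^6 + 394.2827/(1+0.097)^6 = 273.6538

£273.65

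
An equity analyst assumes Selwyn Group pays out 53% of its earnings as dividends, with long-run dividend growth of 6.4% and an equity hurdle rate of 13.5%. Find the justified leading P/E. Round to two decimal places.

7.46

Justified leading P/E = b/(r−g) = 0.53/(0.135−0.064) = 7.4648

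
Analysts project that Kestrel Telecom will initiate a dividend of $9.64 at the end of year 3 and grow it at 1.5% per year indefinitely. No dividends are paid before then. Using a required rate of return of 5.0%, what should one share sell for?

$249.82

Deferred-dividend DDM. At t=2 the remaining stream is a growing perpetuity with first payment D_3 = 9.64.
V_2 = D_3/(r−g) = 9.64/(0.05−0.015) = 275.4286
P₀ = V_2/(1+r)^2 = 275.4286/(1+0.05)^2 = 249.8218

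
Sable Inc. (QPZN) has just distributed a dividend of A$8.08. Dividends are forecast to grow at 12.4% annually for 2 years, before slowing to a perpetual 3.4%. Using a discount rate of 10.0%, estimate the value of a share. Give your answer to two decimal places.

Two-stage DDM. Project D₁…D_2 at 0.124, terminal growth 0.034, discount at r = 0.1.
D_1 = 9.0819
D_2 = 10.2081
Terminal value at t=2: TV = D_3/(r−g) = 10.5552/(0.1−0.034) = 159.9266
P₀ = 9.0819/(1+0.1)^1 + 10.2081/(1+0.1)^2 + 159.9266/(1+0.1)^2 = 148.8634

A$148.86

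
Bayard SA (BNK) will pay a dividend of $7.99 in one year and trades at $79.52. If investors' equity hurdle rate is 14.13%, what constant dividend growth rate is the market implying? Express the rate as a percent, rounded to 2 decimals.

4.08%

From P₀ = D₁/(r − g), the implied growth is g = r − D₁/P₀.
g = 0.1413 − 7.99/79.52 = 0.1413 − 0.10048 = 0.04082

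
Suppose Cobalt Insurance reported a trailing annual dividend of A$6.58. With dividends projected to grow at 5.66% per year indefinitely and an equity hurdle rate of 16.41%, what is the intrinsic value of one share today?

A$64.67

Gordon growth model: P₀ = D₁/(r − g). D₁ = 6.58 × (1 + 0.0566) = 6.9524.
P₀ = 6.9524 / (0.1641 − 0.0566) = 6.9524 / 0.1075 = 64.6737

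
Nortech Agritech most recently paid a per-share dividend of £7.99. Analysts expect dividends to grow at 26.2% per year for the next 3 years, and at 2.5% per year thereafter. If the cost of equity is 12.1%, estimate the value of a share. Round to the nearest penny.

Two-stage DDM. Project D₁…D_3 at 0.262, terminal growth 0.025, discount at r = 0.121.
D_1 = 10.0834
D_2 = 12.7252
D_3 = 16.0592
Terminal value at t=3: TV = D_4/(r−g) = 16.4607/(0.121−0.025) = 171.4658
P₀ = 10.0834/(1+0.121)^1 + 12.7252/(1+0.121)^2 + 16.0592/(1+0.121)^3 + 171.4658/(1+0.121)^3 = 152.2411

£152.24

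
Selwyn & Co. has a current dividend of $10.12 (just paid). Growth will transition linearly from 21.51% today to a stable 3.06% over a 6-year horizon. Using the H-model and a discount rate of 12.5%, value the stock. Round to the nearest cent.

$169.82

H-model: P₀ = D₀[(1+g_L) + H(g_S−g_L)]/(r−g_L), with H = 6/2 = 3.
P₀ = 10.12 × [(1+0.0306) + 3×(0.2151−0.0306)] / (0.125−0.0306)
   = 10.12 × 1.5841 / 0.0944 = 169.8209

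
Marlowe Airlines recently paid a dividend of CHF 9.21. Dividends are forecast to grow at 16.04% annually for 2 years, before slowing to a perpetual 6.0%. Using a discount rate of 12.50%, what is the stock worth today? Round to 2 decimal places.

CHF 179.09

Two-stage DDM. Project D₁…D_2 at 0.1604, terminal growth 0.06, discount at r = 0.125.
D_1 = 10.6873
D_2 = 12.4015
Terminal value at t=2: TV = D_3/(r−g) = 13.1456/(0.125−0.06) = 202.2402
P₀ = 10.6873/(1+0.125)^1 + 12.4015/(1+0.125)^2 + 202.2402/(1+0.125)^2 = 179.0933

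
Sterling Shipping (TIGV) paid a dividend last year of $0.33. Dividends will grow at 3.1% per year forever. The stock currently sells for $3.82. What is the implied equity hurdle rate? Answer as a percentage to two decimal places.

12.01%

Rearranging the constant-growth DDM: r = D₁/P₀ + g.
D₁ = 0.33 × (1 + 0.031) = 0.3402.
r = 0.3402 / 3.82 + 0.031 = 0.08907 + 0.031 = 0.12007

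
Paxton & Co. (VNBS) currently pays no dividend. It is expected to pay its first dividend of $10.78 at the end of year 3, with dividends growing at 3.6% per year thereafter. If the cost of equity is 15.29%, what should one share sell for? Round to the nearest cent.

Deferred-dividend DDM. At t=2 the remaining stream is a growing perpetuity with first payment D_3 = 10.78.
V_2 = D_3/(r−g) = 10.78/(0.1529−0.036) = 92.2156
P₀ = V_2/(1+r)^2 = 92.2156/(1+0.1529)^2 = 69.3779

$69.38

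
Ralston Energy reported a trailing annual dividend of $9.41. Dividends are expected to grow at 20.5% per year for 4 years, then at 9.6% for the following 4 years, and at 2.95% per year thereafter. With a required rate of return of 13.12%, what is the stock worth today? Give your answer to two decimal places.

$197.09

Three-stage DDM. Project D₁…D_8; terminal Gordon value at t=8 with g = 0.0295; discount at r = 0.1312.
D_1 = 11.3391
D_2 = 13.6636
D_3 = 16.4646
D_4 = 19.8398
D_5 = 21.7444
D_6 = 23.8319
D_7 = 26.1198
D_8 = 28.6273
TV_8 = 29.4718/(0.1312−0.0295) = 289.7914
P₀ = Σ Dₜ/(1+r)ᵗ + TV_8/(1+r)^8 = 197.0906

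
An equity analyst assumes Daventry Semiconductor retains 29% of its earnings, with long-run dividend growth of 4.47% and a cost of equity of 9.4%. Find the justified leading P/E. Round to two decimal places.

14.40

Payout ratio b = 1 − 0.29 = 0.71.
Justified leading P/E = b/(r−g) = 0.71/(0.094−0.0447) = 14.4016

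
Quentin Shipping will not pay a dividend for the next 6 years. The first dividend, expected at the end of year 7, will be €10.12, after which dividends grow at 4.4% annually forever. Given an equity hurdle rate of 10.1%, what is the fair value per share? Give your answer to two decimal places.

Deferred-dividend DDM. At t=6 the remaining stream is a growing perpetuity with first payment D_7 = 10.12.
V_6 = D_7/(r−g) = 10.12/(0.101−0.044) = 177.5439
P₀ = V_6/(1+r)^6 = 177.5439/(1+0.101)^6 = 99.6740

€99.67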